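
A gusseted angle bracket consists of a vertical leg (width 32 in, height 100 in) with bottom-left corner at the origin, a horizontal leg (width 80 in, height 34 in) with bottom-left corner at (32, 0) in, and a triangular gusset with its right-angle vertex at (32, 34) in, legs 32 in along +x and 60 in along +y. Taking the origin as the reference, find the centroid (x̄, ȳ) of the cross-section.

Part | A | x̄ᵢ | ȳᵢ | A·x̄ᵢ | A·ȳᵢ
vertical leg | 3200.00 | 16.00 | 50.00 | 51200.00 | 160000.00
horizontal leg | 2720.00 | 72.00 | 17.00 | 195840.00 | 46240.00
gusset | 960.00 | 42.67 | 54.00 | 40960.00 | 51840.00
Σ | 6880.00 |  |  | 288000.00 | 258080.00
x̄ = 288000.00 / 6880.00 = 41.86 in
ȳ = 258080.00 / 6880.00 = 37.51 in

x̄ = 41.86 in, ȳ = 37.51 in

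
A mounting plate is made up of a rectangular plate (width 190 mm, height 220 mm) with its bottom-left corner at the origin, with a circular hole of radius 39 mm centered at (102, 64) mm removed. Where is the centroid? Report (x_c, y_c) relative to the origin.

plate: A = 190 × 220 = 41800.00, centroid at (95.00, 110.00).
hole: A = −π·39² = -4778.36, centroid at (102.00, 64.00).
ΣA = 37021.64 mm², ΣAx_c = 3483607.03 mm³, ΣAy_c = 4292184.80 mm³.
x_c = 3483607.03/37021.64 = 94.10 mm; y_c = 4292184.80/37021.64 = 115.94 mm.

x_c = 94.10 mm, y_c = 115.94 mm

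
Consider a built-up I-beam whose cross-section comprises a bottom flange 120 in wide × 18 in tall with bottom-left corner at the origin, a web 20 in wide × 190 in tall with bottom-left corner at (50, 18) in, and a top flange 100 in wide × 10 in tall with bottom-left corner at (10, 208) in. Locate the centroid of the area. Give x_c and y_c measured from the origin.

bottom flange: A = 120 × 18 = 2160.00, centroid at (60.00, 9.00).
web: A = 20 × 190 = 3800.00, centroid at (60.00, 113.00).
top flange: A = 100 × 10 = 1000.00, centroid at (60.00, 213.00).
ΣA = 6960.00 in², ΣAx_c = 417600.00 in³, ΣAy_c = 661840.00 in³.
x_c = 417600.00/6960.00 = 60.00 in; y_c = 661840.00/6960.00 = 95.09 in.

x_c = 60.00 in, y_c = 95.09 in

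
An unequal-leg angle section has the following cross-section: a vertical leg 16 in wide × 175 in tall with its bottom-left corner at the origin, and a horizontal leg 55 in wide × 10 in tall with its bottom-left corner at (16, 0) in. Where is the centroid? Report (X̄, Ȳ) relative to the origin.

X̄ = 13.83 in, Ȳ = 73.96 in

Part | A | x̄ᵢ | ȳᵢ | A·x̄ᵢ | A·ȳᵢ
vertical leg | 2800.00 | 8.00 | 87.50 | 22400.00 | 245000.00
horizontal leg | 550.00 | 43.50 | 5.00 | 23925.00 | 2750.00
Σ | 3350.00 |  |  | 46325.00 | 247750.00
X̄ = 46325.00 / 3350.00 = 13.83 in
Ȳ = 247750.00 / 3350.00 = 73.96 in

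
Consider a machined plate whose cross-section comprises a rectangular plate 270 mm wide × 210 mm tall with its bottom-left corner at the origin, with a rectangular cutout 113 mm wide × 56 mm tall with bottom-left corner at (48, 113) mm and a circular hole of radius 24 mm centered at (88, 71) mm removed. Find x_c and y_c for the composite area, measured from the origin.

x_c = 140.73 mm, y_c = 101.58 mm

plate: A = 270 × 210 = 56700.00, centroid at (135.00, 105.00).
hole 1: A = −(113 × 56) = -6328.00, centroid at (104.50, 141.00).
hole 2: A = −π·24² = -1809.56, centroid at (88.00, 71.00).
ΣA = 48562.44 mm², ΣAx_c = 6833982.95 mm³, ΣAy_c = 4932773.43 mm³.
x_c = 6833982.95/48562.44 = 140.73 mm; y_c = 4932773.43/48562.44 = 101.58 mm.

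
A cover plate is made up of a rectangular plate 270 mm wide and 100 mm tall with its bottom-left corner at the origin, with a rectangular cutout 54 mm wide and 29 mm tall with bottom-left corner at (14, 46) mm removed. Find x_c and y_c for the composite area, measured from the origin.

x_c = 140.79 mm, y_c = 49.35 mm

plate: A = 270 × 100 = 27000.00, centroid at (135.00, 50.00).
hole: A = −(54 × 29) = -1566.00, centroid at (41.00, 60.50).
ΣA = 25434.00 mm²
ΣAx_c = (27000.00)(135.00) + (-1566.00)(41.00) = 3580794.00 mm³
ΣAy_c = (27000.00)(50.00) + (-1566.00)(60.50) = 1255257.00 mm³
x_c = 3580794.00 / 25434.00 = 140.79 mm
y_c = 1255257.00 / 25434.00 = 49.35 mm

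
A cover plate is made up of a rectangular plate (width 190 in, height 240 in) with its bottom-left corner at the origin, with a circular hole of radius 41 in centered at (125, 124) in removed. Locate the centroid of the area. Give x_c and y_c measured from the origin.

x_c = 91.07 in, y_c = 119.48 in

plate: A = 190 × 240 = 45600.00, centroid at (95.00, 120.00).
hole: A = −π·41² = -5281.02, centroid at (125.00, 124.00).
ΣA = 40318.98 in², ΣAx_c = 3671872.84 in³, ΣAy_c = 4817153.86 in³.
x_c = 3671872.84/40318.98 = 91.07 in; y_c = 4817153.86/40318.98 = 119.48 in.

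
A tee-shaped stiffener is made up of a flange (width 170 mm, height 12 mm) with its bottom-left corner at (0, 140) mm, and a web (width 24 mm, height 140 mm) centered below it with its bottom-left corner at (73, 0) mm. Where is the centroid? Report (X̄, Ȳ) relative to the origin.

X̄ = 85.00 mm, Ȳ = 98.71 mm

web: A = 24 × 140 = 3360.00, centroid at (85.00, 70.00).
flange: A = 170 × 12 = 2040.00, centroid at (85.00, 146.00).
ΣA = 5400.00 mm²
ΣAX̄ = (3360.00)(85.00) + (2040.00)(85.00) = 459000.00 mm³
ΣAȲ = (3360.00)(70.00) + (2040.00)(146.00) = 533040.00 mm³
X̄ = 459000.00 / 5400.00 = 85.00 mm
Ȳ = 533040.00 / 5400.00 = 98.71 mm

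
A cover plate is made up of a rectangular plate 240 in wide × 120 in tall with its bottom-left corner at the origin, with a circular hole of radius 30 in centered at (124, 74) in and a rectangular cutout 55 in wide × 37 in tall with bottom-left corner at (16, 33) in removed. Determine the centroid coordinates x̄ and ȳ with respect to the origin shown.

plate: A = 240 × 120 = 28800.00, centroid at (120.00, 60.00).
hole 1: A = −π·30² = -2827.43, centroid at (124.00, 74.00).
hole 2: A = −(55 × 37) = -2035.00, centroid at (43.50, 51.50).
ΣA = 23937.57 in²
ΣAx̄ = (28800.00)(120.00) + (-2827.43)(124.00) + (-2035.00)(43.50) = 3016875.76 in³
ΣAȳ = (28800.00)(60.00) + (-2827.43)(74.00) + (-2035.00)(51.50) = 1413967.43 in³
x̄ = 3016875.76 / 23937.57 = 126.03 in
ȳ = 1413967.43 / 23937.57 = 59.07 in

x̄ = 126.03 in, ȳ = 59.07 in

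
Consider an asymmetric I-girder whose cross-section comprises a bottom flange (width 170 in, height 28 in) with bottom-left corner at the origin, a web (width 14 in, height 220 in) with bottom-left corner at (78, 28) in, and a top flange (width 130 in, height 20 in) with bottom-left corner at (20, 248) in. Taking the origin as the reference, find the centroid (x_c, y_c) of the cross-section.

bottom flange: A = 170 × 28 = 4760.00, centroid at (85.00, 14.00).
web: A = 14 × 220 = 3080.00, centroid at (85.00, 138.00).
top flange: A = 130 × 20 = 2600.00, centroid at (85.00, 258.00).
ΣA = 10440.00 in²
ΣAx_c = (4760.00)(85.00) + (3080.00)(85.00) + (2600.00)(85.00) = 887400.00 in³
ΣAy_c = (4760.00)(14.00) + (3080.00)(138.00) + (2600.00)(258.00) = 1162480.00 in³
x_c = 887400.00 / 10440.00 = 85.00 in
y_c = 1162480.00 / 10440.00 = 111.35 in

x_c = 85.00 in, y_c = 111.35 in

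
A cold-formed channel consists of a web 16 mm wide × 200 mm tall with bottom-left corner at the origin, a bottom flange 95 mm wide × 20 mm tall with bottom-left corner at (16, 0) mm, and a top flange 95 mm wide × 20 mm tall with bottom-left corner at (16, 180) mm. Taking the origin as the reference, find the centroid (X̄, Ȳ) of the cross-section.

web: A = 16 × 200 = 3200.00, centroid at (8.00, 100.00).
bottom flange: A = 95 × 20 = 1900.00, centroid at (63.50, 10.00).
top flange: A = 95 × 20 = 1900.00, centroid at (63.50, 190.00).
ΣA = 7000.00 mm², ΣAX̄ = 266900.00 mm³, ΣAȲ = 700000.00 mm³.
X̄ = 266900.00/7000.00 = 38.13 mm; Ȳ = 700000.00/7000.00 = 100.00 mm.

X̄ = 38.13 mm, Ȳ = 100.00 mm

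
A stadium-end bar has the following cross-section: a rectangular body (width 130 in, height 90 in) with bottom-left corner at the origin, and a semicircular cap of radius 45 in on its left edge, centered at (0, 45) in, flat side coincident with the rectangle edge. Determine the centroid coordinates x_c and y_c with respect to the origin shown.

x_c = 47.02 in, y_c = 45.00 in

Part | A | x̄ᵢ | ȳᵢ | A·x̄ᵢ | A·ȳᵢ
rectangular body | 11700.00 | 65.00 | 45.00 | 760500.00 | 526500.00
semicircular end | 3180.86 | -19.10 | 45.00 | -60750.00 | 143138.82
Σ | 14880.86 |  |  | 699750.00 | 669638.82
x_c = 699750.00 / 14880.86 = 47.02 in
y_c = 669638.82 / 14880.86 = 45.00 in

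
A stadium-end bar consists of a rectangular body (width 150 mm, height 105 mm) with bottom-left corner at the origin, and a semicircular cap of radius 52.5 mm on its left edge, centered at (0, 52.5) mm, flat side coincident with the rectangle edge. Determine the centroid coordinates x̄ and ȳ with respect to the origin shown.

x̄ = 54.02 mm, ȳ = 52.50 mm

Part | A | x̄ᵢ | ȳᵢ | A·x̄ᵢ | A·ȳᵢ
rectangular body | 15750.00 | 75.00 | 52.50 | 1181250.00 | 826875.00
semicircular end | 4329.51 | -22.28 | 52.50 | -96468.75 | 227299.14
Σ | 20079.51 |  |  | 1084781.25 | 1054174.14
x̄ = 1084781.25 / 20079.51 = 54.02 mm
ȳ = 1054174.14 / 20079.51 = 52.50 mm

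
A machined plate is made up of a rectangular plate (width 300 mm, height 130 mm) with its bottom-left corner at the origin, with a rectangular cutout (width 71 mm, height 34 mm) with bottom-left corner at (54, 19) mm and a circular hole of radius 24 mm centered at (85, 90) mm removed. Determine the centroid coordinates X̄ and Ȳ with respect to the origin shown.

Part | A | x̄ᵢ | ȳᵢ | A·x̄ᵢ | A·ȳᵢ
plate | 39000.00 | 150.00 | 65.00 | 5850000.00 | 2535000.00
hole 1 | -2414.00 | 89.50 | 36.00 | -216053.00 | -86904.00
hole 2 | -1809.56 | 85.00 | 90.00 | -153812.38 | -162860.16
Σ | 34776.44 |  |  | 5480134.62 | 2285235.84
X̄ = 5480134.62 / 34776.44 = 157.58 mm
Ȳ = 2285235.84 / 34776.44 = 65.71 mm

X̄ = 157.58 mm, Ȳ = 65.71 mm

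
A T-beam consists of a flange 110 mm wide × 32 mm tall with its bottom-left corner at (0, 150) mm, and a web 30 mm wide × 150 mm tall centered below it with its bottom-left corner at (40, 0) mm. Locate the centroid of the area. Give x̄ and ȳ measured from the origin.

x̄ = 55.00 mm, ȳ = 114.94 mm

Part | A | x̄ᵢ | ȳᵢ | A·x̄ᵢ | A·ȳᵢ
web | 4500.00 | 55.00 | 75.00 | 247500.00 | 337500.00
flange | 3520.00 | 55.00 | 166.00 | 193600.00 | 584320.00
Σ | 8020.00 |  |  | 441100.00 | 921820.00
x̄ = 441100.00 / 8020.00 = 55.00 mm
ȳ = 921820.00 / 8020.00 = 114.94 mm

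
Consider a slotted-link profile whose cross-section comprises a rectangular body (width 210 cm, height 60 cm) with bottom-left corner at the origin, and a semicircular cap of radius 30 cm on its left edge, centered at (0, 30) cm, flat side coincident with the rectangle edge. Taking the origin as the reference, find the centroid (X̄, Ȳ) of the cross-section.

X̄ = 93.12 cm, Ȳ = 30.00 cm

Part | A | x̄ᵢ | ȳᵢ | A·x̄ᵢ | A·ȳᵢ
rectangular body | 12600.00 | 105.00 | 30.00 | 1323000.00 | 378000.00
semicircular end | 1413.72 | -12.73 | 30.00 | -18000.00 | 42411.50
Σ | 14013.72 |  |  | 1305000.00 | 420411.50
X̄ = 1305000.00 / 14013.72 = 93.12 cm
Ȳ = 420411.50 / 14013.72 = 30.00 cm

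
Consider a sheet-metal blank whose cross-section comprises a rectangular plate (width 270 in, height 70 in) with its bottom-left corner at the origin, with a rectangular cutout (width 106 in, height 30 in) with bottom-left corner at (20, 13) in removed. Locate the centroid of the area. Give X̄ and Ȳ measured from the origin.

Part | A | x̄ᵢ | ȳᵢ | A·x̄ᵢ | A·ȳᵢ
plate | 18900.00 | 135.00 | 35.00 | 2551500.00 | 661500.00
hole | -3180.00 | 73.00 | 28.00 | -232140.00 | -89040.00
Σ | 15720.00 |  |  | 2319360.00 | 572460.00
X̄ = 2319360.00 / 15720.00 = 147.54 in
Ȳ = 572460.00 / 15720.00 = 36.42 in

X̄ = 147.54 in, Ȳ = 36.42 in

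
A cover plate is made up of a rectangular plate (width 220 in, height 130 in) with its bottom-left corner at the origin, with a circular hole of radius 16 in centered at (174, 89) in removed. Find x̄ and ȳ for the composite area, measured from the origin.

plate: A = 220 × 130 = 28600.00, centroid at (110.00, 65.00).
hole: A = −π·16² = -804.25, centroid at (174.00, 89.00).
ΣA = 27795.75 in²
ΣAx̄ = (28600.00)(110.00) + (-804.25)(174.00) = 3006060.90 in³
ΣAȳ = (28600.00)(65.00) + (-804.25)(89.00) = 1787421.95 in³
x̄ = 3006060.90 / 27795.75 = 108.15 in
ȳ = 1787421.95 / 27795.75 = 64.31 in

x̄ = 108.15 in, ȳ = 64.31 in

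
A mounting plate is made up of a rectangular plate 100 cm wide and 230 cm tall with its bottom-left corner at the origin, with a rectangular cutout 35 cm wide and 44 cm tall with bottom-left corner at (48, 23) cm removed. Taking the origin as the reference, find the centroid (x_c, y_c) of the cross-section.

x_c = 48.89 cm, y_c = 120.02 cm

plate: A = 100 × 230 = 23000.00, centroid at (50.00, 115.00).
hole: A = −(35 × 44) = -1540.00, centroid at (65.50, 45.00).
ΣA = 21460.00 cm²
ΣAx_c = (23000.00)(50.00) + (-1540.00)(65.50) = 1049130.00 cm³
ΣAy_c = (23000.00)(115.00) + (-1540.00)(45.00) = 2575700.00 cm³
x_c = 1049130.00 / 21460.00 = 48.89 cm
y_c = 2575700.00 / 21460.00 = 120.02 cm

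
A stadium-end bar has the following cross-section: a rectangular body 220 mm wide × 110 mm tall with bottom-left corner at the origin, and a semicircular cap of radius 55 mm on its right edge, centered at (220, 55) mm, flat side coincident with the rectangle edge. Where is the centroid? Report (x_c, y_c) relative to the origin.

rectangular body: A = 220 × 110 = 24200.00, centroid at (110.00, 55.00).
semicircular end: A = ½π·55² = 4751.66, centroid at (243.34, 55.00).
ΣA = 28951.66 mm²
ΣAx_c = (24200.00)(110.00) + (4751.66)(243.34) = 3818281.62 mm³
ΣAy_c = (24200.00)(55.00) + (4751.66)(55.00) = 1592341.24 mm³
x_c = 3818281.62 / 28951.66 = 131.88 mm
y_c = 1592341.24 / 28951.66 = 55.00 mm

x_c = 131.88 mm, y_c = 55.00 mm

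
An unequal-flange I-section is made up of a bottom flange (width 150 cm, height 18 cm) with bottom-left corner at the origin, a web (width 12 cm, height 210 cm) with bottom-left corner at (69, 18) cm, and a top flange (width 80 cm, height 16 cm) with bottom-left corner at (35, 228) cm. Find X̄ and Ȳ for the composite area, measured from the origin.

Part | A | x̄ᵢ | ȳᵢ | A·x̄ᵢ | A·ȳᵢ
bottom flange | 2700.00 | 75.00 | 9.00 | 202500.00 | 24300.00
web | 2520.00 | 75.00 | 123.00 | 189000.00 | 309960.00
top flange | 1280.00 | 75.00 | 236.00 | 96000.00 | 302080.00
Σ | 6500.00 |  |  | 487500.00 | 636340.00
X̄ = 487500.00 / 6500.00 = 75.00 cm
Ȳ = 636340.00 / 6500.00 = 97.90 cm

X̄ = 75.00 cm, Ȳ = 97.90 cm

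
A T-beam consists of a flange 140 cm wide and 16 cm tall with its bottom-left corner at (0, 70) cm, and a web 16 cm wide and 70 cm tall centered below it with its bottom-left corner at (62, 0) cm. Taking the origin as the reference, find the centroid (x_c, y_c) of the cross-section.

web: A = 16 × 70 = 1120.00, centroid at (70.00, 35.00).
flange: A = 140 × 16 = 2240.00, centroid at (70.00, 78.00).
ΣA = 3360.00 cm²
ΣAx_c = (1120.00)(70.00) + (2240.00)(70.00) = 235200.00 cm³
ΣAy_c = (1120.00)(35.00) + (2240.00)(78.00) = 213920.00 cm³
x_c = 235200.00 / 3360.00 = 70.00 cm
y_c = 213920.00 / 3360.00 = 63.67 cm

x_c = 70.00 cm, y_c = 63.67 cm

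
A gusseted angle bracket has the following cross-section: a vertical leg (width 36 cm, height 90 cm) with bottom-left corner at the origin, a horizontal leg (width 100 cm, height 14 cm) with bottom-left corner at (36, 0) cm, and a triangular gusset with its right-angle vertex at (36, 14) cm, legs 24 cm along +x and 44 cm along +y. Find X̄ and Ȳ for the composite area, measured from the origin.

vertical leg: A = 36 × 90 = 3240.00, centroid at (18.00, 45.00).
horizontal leg: A = 100 × 14 = 1400.00, centroid at (86.00, 7.00).
gusset: A = ½·24·44 = 528.00, centroid at (44.00, 28.67).
ΣA = 5168.00 cm², ΣAX̄ = 201952.00 cm³, ΣAȲ = 170736.00 cm³.
X̄ = 201952.00/5168.00 = 39.08 cm; Ȳ = 170736.00/5168.00 = 33.04 cm.

X̄ = 39.08 cm, Ȳ = 33.04 cm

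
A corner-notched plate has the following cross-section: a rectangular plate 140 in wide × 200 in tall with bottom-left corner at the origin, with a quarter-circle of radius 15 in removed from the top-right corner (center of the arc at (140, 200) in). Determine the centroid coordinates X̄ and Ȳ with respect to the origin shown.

plate: A = 140 × 200 = 28000.00, centroid at (70.00, 100.00).
removed quarter-circle: A = −¼π·15² = -176.71, centroid at (133.63, 193.63).
ΣA = 27823.29 in², ΣAX̄ = 1936384.96 in³, ΣAȲ = 2765782.08 in³.
X̄ = 1936384.96/27823.29 = 69.60 in; Ȳ = 2765782.08/27823.29 = 99.41 in.

X̄ = 69.60 in, Ȳ = 99.41 in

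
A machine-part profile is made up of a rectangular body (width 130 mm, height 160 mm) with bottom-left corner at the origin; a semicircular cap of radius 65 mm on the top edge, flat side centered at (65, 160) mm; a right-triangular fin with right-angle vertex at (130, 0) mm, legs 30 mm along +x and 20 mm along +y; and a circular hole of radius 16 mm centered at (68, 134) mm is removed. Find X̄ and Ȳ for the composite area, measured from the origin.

X̄ = 65.75 mm, Ȳ = 104.08 mm

rectangular body: A = 130 × 160 = 20800.00, centroid at (65.00, 80.00).
semicircular top: A = ½π·65² = 6636.61, centroid at (65.00, 187.59).
triangular fin: A = ½·30·20 = 300.00, centroid at (140.00, 6.67).
hole: A = −π·16² = -804.25, centroid at (68.00, 134.00).
ΣA = 26932.37 mm², ΣAX̄ = 1770691.10 mm³, ΣAȲ = 2803172.46 mm³.
X̄ = 1770691.10/26932.37 = 65.75 mm; Ȳ = 2803172.46/26932.37 = 104.08 mm.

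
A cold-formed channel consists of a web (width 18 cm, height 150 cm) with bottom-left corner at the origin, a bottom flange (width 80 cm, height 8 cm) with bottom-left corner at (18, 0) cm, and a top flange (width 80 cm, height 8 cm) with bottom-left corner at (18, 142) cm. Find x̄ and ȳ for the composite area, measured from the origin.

x̄ = 24.76 cm, ȳ = 75.00 cm

web: A = 18 × 150 = 2700.00, centroid at (9.00, 75.00).
bottom flange: A = 80 × 8 = 640.00, centroid at (58.00, 4.00).
top flange: A = 80 × 8 = 640.00, centroid at (58.00, 146.00).
ΣA = 3980.00 cm²
ΣAx̄ = (2700.00)(9.00) + (640.00)(58.00) + (640.00)(58.00) = 98540.00 cm³
ΣAȳ = (2700.00)(75.00) + (640.00)(4.00) + (640.00)(146.00) = 298500.00 cm³
x̄ = 98540.00 / 3980.00 = 24.76 cm
ȳ = 298500.00 / 3980.00 = 75.00 cm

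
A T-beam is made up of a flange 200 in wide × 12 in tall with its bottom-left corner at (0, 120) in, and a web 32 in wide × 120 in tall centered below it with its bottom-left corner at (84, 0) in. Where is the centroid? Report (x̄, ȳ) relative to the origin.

x̄ = 100.00 in, ȳ = 85.38 in

Part | A | x̄ᵢ | ȳᵢ | A·x̄ᵢ | A·ȳᵢ
web | 3840.00 | 100.00 | 60.00 | 384000.00 | 230400.00
flange | 2400.00 | 100.00 | 126.00 | 240000.00 | 302400.00
Σ | 6240.00 |  |  | 624000.00 | 532800.00
x̄ = 624000.00 / 6240.00 = 100.00 in
ȳ = 532800.00 / 6240.00 = 85.38 in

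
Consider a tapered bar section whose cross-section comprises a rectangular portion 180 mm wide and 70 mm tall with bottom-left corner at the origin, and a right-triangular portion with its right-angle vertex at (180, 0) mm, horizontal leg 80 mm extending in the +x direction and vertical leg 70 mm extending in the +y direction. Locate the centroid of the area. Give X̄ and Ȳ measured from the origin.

X̄ = 111.21 mm, Ȳ = 32.88 mm

rectangular portion: A = 180 × 70 = 12600.00, centroid at (90.00, 35.00).
triangular portion: A = ½·80·70 = 2800.00, centroid at (206.67, 23.33).
ΣA = 15400.00 mm²
ΣAX̄ = (12600.00)(90.00) + (2800.00)(206.67) = 1712666.67 mm³
ΣAȲ = (12600.00)(35.00) + (2800.00)(23.33) = 506333.33 mm³
X̄ = 1712666.67 / 15400.00 = 111.21 mm
Ȳ = 506333.33 / 15400.00 = 32.88 mm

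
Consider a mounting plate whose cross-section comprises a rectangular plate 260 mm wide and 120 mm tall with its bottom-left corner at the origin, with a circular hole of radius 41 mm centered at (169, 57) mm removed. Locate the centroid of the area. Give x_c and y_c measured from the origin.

plate: A = 260 × 120 = 31200.00, centroid at (130.00, 60.00).
hole: A = −π·41² = -5281.02, centroid at (169.00, 57.00).
ΣA = 25918.98 mm²
ΣAx_c = (31200.00)(130.00) + (-5281.02)(169.00) = 3163508.08 mm³
ΣAy_c = (31200.00)(60.00) + (-5281.02)(57.00) = 1570982.02 mm³
x_c = 3163508.08 / 25918.98 = 122.05 mm
y_c = 1570982.02 / 25918.98 = 60.61 mm

x_c = 122.05 mm, y_c = 60.61 mm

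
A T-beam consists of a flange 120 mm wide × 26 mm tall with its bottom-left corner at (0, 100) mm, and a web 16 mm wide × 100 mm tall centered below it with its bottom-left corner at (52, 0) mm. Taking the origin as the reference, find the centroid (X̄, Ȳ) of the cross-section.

web: A = 16 × 100 = 1600.00, centroid at (60.00, 50.00).
flange: A = 120 × 26 = 3120.00, centroid at (60.00, 113.00).
ΣA = 4720.00 mm², ΣAX̄ = 283200.00 mm³, ΣAȲ = 432560.00 mm³.
X̄ = 283200.00/4720.00 = 60.00 mm; Ȳ = 432560.00/4720.00 = 91.64 mm.

X̄ = 60.00 mm, Ȳ = 91.64 mm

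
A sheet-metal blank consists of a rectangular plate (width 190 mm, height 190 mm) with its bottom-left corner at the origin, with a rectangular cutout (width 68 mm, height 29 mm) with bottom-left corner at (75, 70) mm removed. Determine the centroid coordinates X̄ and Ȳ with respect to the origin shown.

X̄ = 94.19 mm, Ȳ = 95.61 mm

Part | A | x̄ᵢ | ȳᵢ | A·x̄ᵢ | A·ȳᵢ
plate | 36100.00 | 95.00 | 95.00 | 3429500.00 | 3429500.00
hole | -1972.00 | 109.00 | 84.50 | -214948.00 | -166634.00
Σ | 34128.00 |  |  | 3214552.00 | 3262866.00
X̄ = 3214552.00 / 34128.00 = 94.19 mm
Ȳ = 3262866.00 / 34128.00 = 95.61 mm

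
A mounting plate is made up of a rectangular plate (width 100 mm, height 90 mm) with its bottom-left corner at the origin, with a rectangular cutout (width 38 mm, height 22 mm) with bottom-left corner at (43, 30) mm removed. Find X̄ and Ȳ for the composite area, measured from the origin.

X̄ = 48.77 mm, Ȳ = 45.41 mm

Part | A | x̄ᵢ | ȳᵢ | A·x̄ᵢ | A·ȳᵢ
plate | 9000.00 | 50.00 | 45.00 | 450000.00 | 405000.00
hole | -836.00 | 62.00 | 41.00 | -51832.00 | -34276.00
Σ | 8164.00 |  |  | 398168.00 | 370724.00
X̄ = 398168.00 / 8164.00 = 48.77 mm
Ȳ = 370724.00 / 8164.00 = 45.41 mm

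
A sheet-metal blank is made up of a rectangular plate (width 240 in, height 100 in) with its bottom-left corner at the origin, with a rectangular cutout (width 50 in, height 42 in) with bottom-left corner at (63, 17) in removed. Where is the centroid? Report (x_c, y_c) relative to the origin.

x_c = 123.07 in, y_c = 51.15 in

plate: A = 240 × 100 = 24000.00, centroid at (120.00, 50.00).
hole: A = −(50 × 42) = -2100.00, centroid at (88.00, 38.00).
ΣA = 21900.00 in²
ΣAx_c = (24000.00)(120.00) + (-2100.00)(88.00) = 2695200.00 in³
ΣAy_c = (24000.00)(50.00) + (-2100.00)(38.00) = 1120200.00 in³
x_c = 2695200.00 / 21900.00 = 123.07 in
y_c = 1120200.00 / 21900.00 = 51.15 in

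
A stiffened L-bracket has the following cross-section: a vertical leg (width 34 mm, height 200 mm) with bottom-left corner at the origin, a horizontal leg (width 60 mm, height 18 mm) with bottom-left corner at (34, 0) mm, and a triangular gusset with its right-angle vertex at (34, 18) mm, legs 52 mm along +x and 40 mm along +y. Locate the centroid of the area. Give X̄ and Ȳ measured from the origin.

Part | A | x̄ᵢ | ȳᵢ | A·x̄ᵢ | A·ȳᵢ
vertical leg | 6800.00 | 17.00 | 100.00 | 115600.00 | 680000.00
horizontal leg | 1080.00 | 64.00 | 9.00 | 69120.00 | 9720.00
gusset | 1040.00 | 51.33 | 31.33 | 53386.67 | 32586.67
Σ | 8920.00 |  |  | 238106.67 | 722306.67
X̄ = 238106.67 / 8920.00 = 26.69 mm
Ȳ = 722306.67 / 8920.00 = 80.98 mm

X̄ = 26.69 mm, Ȳ = 80.98 mm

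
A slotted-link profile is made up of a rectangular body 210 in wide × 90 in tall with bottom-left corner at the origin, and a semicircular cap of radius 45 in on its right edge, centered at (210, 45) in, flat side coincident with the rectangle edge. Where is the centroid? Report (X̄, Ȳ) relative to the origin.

X̄ = 122.88 in, Ȳ = 45.00 in

Part | A | x̄ᵢ | ȳᵢ | A·x̄ᵢ | A·ȳᵢ
rectangular body | 18900.00 | 105.00 | 45.00 | 1984500.00 | 850500.00
semicircular end | 3180.86 | 229.10 | 45.00 | 728731.14 | 143138.82
Σ | 22080.86 |  |  | 2713231.14 | 993638.82
X̄ = 2713231.14 / 22080.86 = 122.88 in
Ȳ = 993638.82 / 22080.86 = 45.00 in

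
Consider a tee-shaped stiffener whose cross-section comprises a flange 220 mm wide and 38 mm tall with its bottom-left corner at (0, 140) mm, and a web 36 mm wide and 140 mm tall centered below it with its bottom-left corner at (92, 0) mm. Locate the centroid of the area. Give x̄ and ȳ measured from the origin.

web: A = 36 × 140 = 5040.00, centroid at (110.00, 70.00).
flange: A = 220 × 38 = 8360.00, centroid at (110.00, 159.00).
ΣA = 13400.00 mm², ΣAx̄ = 1474000.00 mm³, ΣAȳ = 1682040.00 mm³.
x̄ = 1474000.00/13400.00 = 110.00 mm; ȳ = 1682040.00/13400.00 = 125.53 mm.

x̄ = 110.00 mm, ȳ = 125.53 mm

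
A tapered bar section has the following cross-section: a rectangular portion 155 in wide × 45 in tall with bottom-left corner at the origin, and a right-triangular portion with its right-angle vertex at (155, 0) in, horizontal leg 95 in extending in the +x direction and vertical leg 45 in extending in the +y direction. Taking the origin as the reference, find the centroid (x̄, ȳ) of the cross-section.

rectangular portion: A = 155 × 45 = 6975.00, centroid at (77.50, 22.50).
triangular portion: A = ½·95·45 = 2137.50, centroid at (186.67, 15.00).
ΣA = 9112.50 in², ΣAx̄ = 939562.50 in³, ΣAȳ = 189000.00 in³.
x̄ = 939562.50/9112.50 = 103.11 in; ȳ = 189000.00/9112.50 = 20.74 in.

x̄ = 103.11 in, ȳ = 20.74 in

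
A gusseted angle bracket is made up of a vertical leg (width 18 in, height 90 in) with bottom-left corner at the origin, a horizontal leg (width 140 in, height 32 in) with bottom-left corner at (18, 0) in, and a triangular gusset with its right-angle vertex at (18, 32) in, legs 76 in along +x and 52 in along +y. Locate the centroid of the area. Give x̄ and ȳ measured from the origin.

x̄ = 61.22 in, ȳ = 29.97 in

Part | A | x̄ᵢ | ȳᵢ | A·x̄ᵢ | A·ȳᵢ
vertical leg | 1620.00 | 9.00 | 45.00 | 14580.00 | 72900.00
horizontal leg | 4480.00 | 88.00 | 16.00 | 394240.00 | 71680.00
gusset | 1976.00 | 43.33 | 49.33 | 85626.67 | 97482.67
Σ | 8076.00 |  |  | 494446.67 | 242062.67
x̄ = 494446.67 / 8076.00 = 61.22 in
ȳ = 242062.67 / 8076.00 = 29.97 in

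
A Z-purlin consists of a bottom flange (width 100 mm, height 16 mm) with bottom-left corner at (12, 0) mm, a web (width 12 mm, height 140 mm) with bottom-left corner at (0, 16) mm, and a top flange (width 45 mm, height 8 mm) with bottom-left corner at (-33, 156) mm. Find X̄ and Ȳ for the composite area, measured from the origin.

X̄ = 28.98 mm, Ȳ = 59.03 mm

Part | A | x̄ᵢ | ȳᵢ | A·x̄ᵢ | A·ȳᵢ
bottom flange | 1600.00 | 62.00 | 8.00 | 99200.00 | 12800.00
web | 1680.00 | 6.00 | 86.00 | 10080.00 | 144480.00
top flange | 360.00 | -10.50 | 160.00 | -3780.00 | 57600.00
Σ | 3640.00 |  |  | 105500.00 | 214880.00
X̄ = 105500.00 / 3640.00 = 28.98 mm
Ȳ = 214880.00 / 3640.00 = 59.03 mm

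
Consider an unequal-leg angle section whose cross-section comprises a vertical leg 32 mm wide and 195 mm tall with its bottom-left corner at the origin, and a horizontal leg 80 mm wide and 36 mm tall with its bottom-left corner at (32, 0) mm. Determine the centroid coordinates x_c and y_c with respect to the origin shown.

x_c = 33.68 mm, y_c = 72.39 mm

vertical leg: A = 32 × 195 = 6240.00, centroid at (16.00, 97.50).
horizontal leg: A = 80 × 36 = 2880.00, centroid at (72.00, 18.00).
ΣA = 9120.00 mm², ΣAx_c = 307200.00 mm³, ΣAy_c = 660240.00 mm³.
x_c = 307200.00/9120.00 = 33.68 mm; y_c = 660240.00/9120.00 = 72.39 mm.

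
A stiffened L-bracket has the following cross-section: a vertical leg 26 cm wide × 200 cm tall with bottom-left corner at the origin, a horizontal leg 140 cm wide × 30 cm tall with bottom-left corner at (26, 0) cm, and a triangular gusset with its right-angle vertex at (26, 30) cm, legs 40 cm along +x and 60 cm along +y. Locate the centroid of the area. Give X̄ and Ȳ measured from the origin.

X̄ = 48.87 cm, Ȳ = 60.66 cm

vertical leg: A = 26 × 200 = 5200.00, centroid at (13.00, 100.00).
horizontal leg: A = 140 × 30 = 4200.00, centroid at (96.00, 15.00).
gusset: A = ½·40·60 = 1200.00, centroid at (39.33, 50.00).
ΣA = 10600.00 cm²
ΣAX̄ = (5200.00)(13.00) + (4200.00)(96.00) + (1200.00)(39.33) = 518000.00 cm³
ΣAȲ = (5200.00)(100.00) + (4200.00)(15.00) + (1200.00)(50.00) = 643000.00 cm³
X̄ = 518000.00 / 10600.00 = 48.87 cm
Ȳ = 643000.00 / 10600.00 = 60.66 cm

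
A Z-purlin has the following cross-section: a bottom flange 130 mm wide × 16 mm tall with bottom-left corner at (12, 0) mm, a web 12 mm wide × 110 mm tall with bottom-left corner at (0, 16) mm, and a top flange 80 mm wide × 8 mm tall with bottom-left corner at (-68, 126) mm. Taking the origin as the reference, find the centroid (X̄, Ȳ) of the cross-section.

X̄ = 37.17 mm, Ȳ = 47.91 mm

bottom flange: A = 130 × 16 = 2080.00, centroid at (77.00, 8.00).
web: A = 12 × 110 = 1320.00, centroid at (6.00, 71.00).
top flange: A = 80 × 8 = 640.00, centroid at (-28.00, 130.00).
ΣA = 4040.00 mm²
ΣAX̄ = (2080.00)(77.00) + (1320.00)(6.00) + (640.00)(-28.00) = 150160.00 mm³
ΣAȲ = (2080.00)(8.00) + (1320.00)(71.00) + (640.00)(130.00) = 193560.00 mm³
X̄ = 150160.00 / 4040.00 = 37.17 mm
Ȳ = 193560.00 / 4040.00 = 47.91 mm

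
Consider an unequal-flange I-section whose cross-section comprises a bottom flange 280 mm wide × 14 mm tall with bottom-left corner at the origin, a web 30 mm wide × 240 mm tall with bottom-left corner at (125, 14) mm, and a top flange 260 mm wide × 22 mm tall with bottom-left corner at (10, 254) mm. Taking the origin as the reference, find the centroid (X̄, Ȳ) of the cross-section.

X̄ = 140.00 mm, Ȳ = 148.93 mm

Part | A | x̄ᵢ | ȳᵢ | A·x̄ᵢ | A·ȳᵢ
bottom flange | 3920.00 | 140.00 | 7.00 | 548800.00 | 27440.00
web | 7200.00 | 140.00 | 134.00 | 1008000.00 | 964800.00
top flange | 5720.00 | 140.00 | 265.00 | 800800.00 | 1515800.00
Σ | 16840.00 |  |  | 2357600.00 | 2508040.00
X̄ = 2357600.00 / 16840.00 = 140.00 mm
Ȳ = 2508040.00 / 16840.00 = 148.93 mm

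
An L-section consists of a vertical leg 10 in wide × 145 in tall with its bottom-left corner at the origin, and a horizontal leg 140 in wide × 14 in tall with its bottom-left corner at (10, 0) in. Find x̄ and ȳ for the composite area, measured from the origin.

Part | A | x̄ᵢ | ȳᵢ | A·x̄ᵢ | A·ȳᵢ
vertical leg | 1450.00 | 5.00 | 72.50 | 7250.00 | 105125.00
horizontal leg | 1960.00 | 80.00 | 7.00 | 156800.00 | 13720.00
Σ | 3410.00 |  |  | 164050.00 | 118845.00
x̄ = 164050.00 / 3410.00 = 48.11 in
ȳ = 118845.00 / 3410.00 = 34.85 in

x̄ = 48.11 in, ȳ = 34.85 in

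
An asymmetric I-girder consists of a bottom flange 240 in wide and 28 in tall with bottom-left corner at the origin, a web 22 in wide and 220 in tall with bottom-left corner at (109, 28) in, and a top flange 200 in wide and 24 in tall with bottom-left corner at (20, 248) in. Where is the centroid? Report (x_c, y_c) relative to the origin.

x_c = 120.00 in, y_c = 122.86 in

Part | A | x̄ᵢ | ȳᵢ | A·x̄ᵢ | A·ȳᵢ
bottom flange | 6720.00 | 120.00 | 14.00 | 806400.00 | 94080.00
web | 4840.00 | 120.00 | 138.00 | 580800.00 | 667920.00
top flange | 4800.00 | 120.00 | 260.00 | 576000.00 | 1248000.00
Σ | 16360.00 |  |  | 1963200.00 | 2010000.00
x_c = 1963200.00 / 16360.00 = 120.00 in
y_c = 2010000.00 / 16360.00 = 122.86 in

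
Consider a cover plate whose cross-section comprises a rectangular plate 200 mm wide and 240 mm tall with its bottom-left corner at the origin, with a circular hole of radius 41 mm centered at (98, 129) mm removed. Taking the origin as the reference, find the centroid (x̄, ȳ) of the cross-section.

Part | A | x̄ᵢ | ȳᵢ | A·x̄ᵢ | A·ȳᵢ
plate | 48000.00 | 100.00 | 120.00 | 4800000.00 | 5760000.00
hole | -5281.02 | 98.00 | 129.00 | -517539.69 | -681251.23
Σ | 42718.98 |  |  | 4282460.31 | 5078748.77
x̄ = 4282460.31 / 42718.98 = 100.25 mm
ȳ = 5078748.77 / 42718.98 = 118.89 mm

x̄ = 100.25 mm, ȳ = 118.89 mm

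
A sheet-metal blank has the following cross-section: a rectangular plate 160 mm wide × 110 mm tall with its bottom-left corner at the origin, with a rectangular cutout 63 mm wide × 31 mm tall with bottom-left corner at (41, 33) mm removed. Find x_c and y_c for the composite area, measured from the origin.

Part | A | x̄ᵢ | ȳᵢ | A·x̄ᵢ | A·ȳᵢ
plate | 17600.00 | 80.00 | 55.00 | 1408000.00 | 968000.00
hole | -1953.00 | 72.50 | 48.50 | -141592.50 | -94720.50
Σ | 15647.00 |  |  | 1266407.50 | 873279.50
x_c = 1266407.50 / 15647.00 = 80.94 mm
y_c = 873279.50 / 15647.00 = 55.81 mm

x_c = 80.94 mm, y_c = 55.81 mm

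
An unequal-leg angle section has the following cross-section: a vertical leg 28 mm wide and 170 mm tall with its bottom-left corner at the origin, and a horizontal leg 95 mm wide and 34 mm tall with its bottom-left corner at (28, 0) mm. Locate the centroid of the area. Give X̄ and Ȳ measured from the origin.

Part | A | x̄ᵢ | ȳᵢ | A·x̄ᵢ | A·ȳᵢ
vertical leg | 4760.00 | 14.00 | 85.00 | 66640.00 | 404600.00
horizontal leg | 3230.00 | 75.50 | 17.00 | 243865.00 | 54910.00
Σ | 7990.00 |  |  | 310505.00 | 459510.00
X̄ = 310505.00 / 7990.00 = 38.86 mm
Ȳ = 459510.00 / 7990.00 = 57.51 mm

X̄ = 38.86 mm, Ȳ = 57.51 mm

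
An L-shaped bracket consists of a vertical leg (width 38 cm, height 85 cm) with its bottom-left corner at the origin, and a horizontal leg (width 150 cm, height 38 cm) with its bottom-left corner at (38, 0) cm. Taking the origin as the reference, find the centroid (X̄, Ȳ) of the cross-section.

vertical leg: A = 38 × 85 = 3230.00, centroid at (19.00, 42.50).
horizontal leg: A = 150 × 38 = 5700.00, centroid at (113.00, 19.00).
ΣA = 8930.00 cm²
ΣAX̄ = (3230.00)(19.00) + (5700.00)(113.00) = 705470.00 cm³
ΣAȲ = (3230.00)(42.50) + (5700.00)(19.00) = 245575.00 cm³
X̄ = 705470.00 / 8930.00 = 79.00 cm
Ȳ = 245575.00 / 8930.00 = 27.50 cm

X̄ = 79.00 cm, Ȳ = 27.50 cm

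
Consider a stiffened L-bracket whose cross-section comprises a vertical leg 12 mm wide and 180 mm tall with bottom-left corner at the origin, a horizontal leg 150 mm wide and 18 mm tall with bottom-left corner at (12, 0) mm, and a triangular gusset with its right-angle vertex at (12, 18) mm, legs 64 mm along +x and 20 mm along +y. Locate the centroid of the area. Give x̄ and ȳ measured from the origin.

vertical leg: A = 12 × 180 = 2160.00, centroid at (6.00, 90.00).
horizontal leg: A = 150 × 18 = 2700.00, centroid at (87.00, 9.00).
gusset: A = ½·64·20 = 640.00, centroid at (33.33, 24.67).
ΣA = 5500.00 mm², ΣAx̄ = 269193.33 mm³, ΣAȳ = 234486.67 mm³.
x̄ = 269193.33/5500.00 = 48.94 mm; ȳ = 234486.67/5500.00 = 42.63 mm.

x̄ = 48.94 mm, ȳ = 42.63 mm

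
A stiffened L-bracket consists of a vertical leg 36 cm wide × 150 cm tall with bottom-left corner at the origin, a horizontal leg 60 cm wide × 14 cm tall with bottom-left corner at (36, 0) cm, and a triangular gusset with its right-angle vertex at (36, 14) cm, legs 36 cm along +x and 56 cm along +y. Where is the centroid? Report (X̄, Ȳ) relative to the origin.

X̄ = 27.74 cm, Ȳ = 61.23 cm

vertical leg: A = 36 × 150 = 5400.00, centroid at (18.00, 75.00).
horizontal leg: A = 60 × 14 = 840.00, centroid at (66.00, 7.00).
gusset: A = ½·36·56 = 1008.00, centroid at (48.00, 32.67).
ΣA = 7248.00 cm², ΣAX̄ = 201024.00 cm³, ΣAȲ = 443808.00 cm³.
X̄ = 201024.00/7248.00 = 27.74 cm; Ȳ = 443808.00/7248.00 = 61.23 cm.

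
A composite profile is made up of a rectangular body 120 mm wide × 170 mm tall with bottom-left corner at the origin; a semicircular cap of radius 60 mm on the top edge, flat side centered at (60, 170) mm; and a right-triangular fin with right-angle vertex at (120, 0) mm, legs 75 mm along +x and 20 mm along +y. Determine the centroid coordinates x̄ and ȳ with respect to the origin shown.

rectangular body: A = 120 × 170 = 20400.00, centroid at (60.00, 85.00).
semicircular top: A = ½π·60² = 5654.87, centroid at (60.00, 195.46).
triangular fin: A = ½·75·20 = 750.00, centroid at (145.00, 6.67).
ΣA = 26804.87 mm², ΣAx̄ = 1672042.01 mm³, ΣAȳ = 2844327.35 mm³.
x̄ = 1672042.01/26804.87 = 62.38 mm; ȳ = 2844327.35/26804.87 = 106.11 mm.

x̄ = 62.38 mm, ȳ = 106.11 mm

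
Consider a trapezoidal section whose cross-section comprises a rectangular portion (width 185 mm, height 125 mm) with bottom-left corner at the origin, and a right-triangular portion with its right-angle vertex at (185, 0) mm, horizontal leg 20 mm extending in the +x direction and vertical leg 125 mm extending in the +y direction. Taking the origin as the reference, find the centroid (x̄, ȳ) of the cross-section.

Part | A | x̄ᵢ | ȳᵢ | A·x̄ᵢ | A·ȳᵢ
rectangular portion | 23125.00 | 92.50 | 62.50 | 2139062.50 | 1445312.50
triangular portion | 1250.00 | 191.67 | 41.67 | 239583.33 | 52083.33
Σ | 24375.00 |  |  | 2378645.83 | 1497395.83
x̄ = 2378645.83 / 24375.00 = 97.59 mm
ȳ = 1497395.83 / 24375.00 = 61.43 mm

x̄ = 97.59 mm, ȳ = 61.43 mm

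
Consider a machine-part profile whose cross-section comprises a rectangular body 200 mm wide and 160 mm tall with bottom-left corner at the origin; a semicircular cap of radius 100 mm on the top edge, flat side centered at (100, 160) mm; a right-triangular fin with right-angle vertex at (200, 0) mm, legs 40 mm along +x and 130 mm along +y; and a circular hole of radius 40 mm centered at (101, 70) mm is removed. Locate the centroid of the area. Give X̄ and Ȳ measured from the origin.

X̄ = 106.40 mm, Ȳ = 121.48 mm

Part | A | x̄ᵢ | ȳᵢ | A·x̄ᵢ | A·ȳᵢ
rectangular body | 32000.00 | 100.00 | 80.00 | 3200000.00 | 2560000.00
semicircular top | 15707.96 | 100.00 | 202.44 | 1570796.33 | 3179940.79
triangular fin | 2600.00 | 213.33 | 43.33 | 554666.67 | 112666.67
hole | -5026.55 | 101.00 | 70.00 | -507681.37 | -351858.38
Σ | 45281.42 |  |  | 4817781.62 | 5500749.08
X̄ = 4817781.62 / 45281.42 = 106.40 mm
Ȳ = 5500749.08 / 45281.42 = 121.48 mm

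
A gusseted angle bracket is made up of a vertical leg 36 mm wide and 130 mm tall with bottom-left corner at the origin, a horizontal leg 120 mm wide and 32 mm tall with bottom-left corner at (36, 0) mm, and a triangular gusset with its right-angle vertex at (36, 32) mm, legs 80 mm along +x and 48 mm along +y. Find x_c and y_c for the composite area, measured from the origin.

vertical leg: A = 36 × 130 = 4680.00, centroid at (18.00, 65.00).
horizontal leg: A = 120 × 32 = 3840.00, centroid at (96.00, 16.00).
gusset: A = ½·80·48 = 1920.00, centroid at (62.67, 48.00).
ΣA = 10440.00 mm², ΣAx_c = 573200.00 mm³, ΣAy_c = 457800.00 mm³.
x_c = 573200.00/10440.00 = 54.90 mm; y_c = 457800.00/10440.00 = 43.85 mm.

x_c = 54.90 mm, y_c = 43.85 mm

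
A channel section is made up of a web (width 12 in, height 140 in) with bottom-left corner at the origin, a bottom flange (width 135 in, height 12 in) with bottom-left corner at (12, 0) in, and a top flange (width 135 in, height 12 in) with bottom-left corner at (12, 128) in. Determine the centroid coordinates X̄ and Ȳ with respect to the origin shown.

web: A = 12 × 140 = 1680.00, centroid at (6.00, 70.00).
bottom flange: A = 135 × 12 = 1620.00, centroid at (79.50, 6.00).
top flange: A = 135 × 12 = 1620.00, centroid at (79.50, 134.00).
ΣA = 4920.00 in², ΣAX̄ = 267660.00 in³, ΣAȲ = 344400.00 in³.
X̄ = 267660.00/4920.00 = 54.40 in; Ȳ = 344400.00/4920.00 = 70.00 in.

X̄ = 54.40 in, Ȳ = 70.00 in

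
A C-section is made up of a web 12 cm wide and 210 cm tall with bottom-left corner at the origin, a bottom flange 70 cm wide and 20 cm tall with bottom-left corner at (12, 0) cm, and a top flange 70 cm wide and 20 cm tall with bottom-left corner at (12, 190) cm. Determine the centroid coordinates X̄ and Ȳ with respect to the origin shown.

X̄ = 27.58 cm, Ȳ = 105.00 cm

web: A = 12 × 210 = 2520.00, centroid at (6.00, 105.00).
bottom flange: A = 70 × 20 = 1400.00, centroid at (47.00, 10.00).
top flange: A = 70 × 20 = 1400.00, centroid at (47.00, 200.00).
ΣA = 5320.00 cm²
ΣAX̄ = (2520.00)(6.00) + (1400.00)(47.00) + (1400.00)(47.00) = 146720.00 cm³
ΣAȲ = (2520.00)(105.00) + (1400.00)(10.00) + (1400.00)(200.00) = 558600.00 cm³
X̄ = 146720.00 / 5320.00 = 27.58 cm
Ȳ = 558600.00 / 5320.00 = 105.00 cm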